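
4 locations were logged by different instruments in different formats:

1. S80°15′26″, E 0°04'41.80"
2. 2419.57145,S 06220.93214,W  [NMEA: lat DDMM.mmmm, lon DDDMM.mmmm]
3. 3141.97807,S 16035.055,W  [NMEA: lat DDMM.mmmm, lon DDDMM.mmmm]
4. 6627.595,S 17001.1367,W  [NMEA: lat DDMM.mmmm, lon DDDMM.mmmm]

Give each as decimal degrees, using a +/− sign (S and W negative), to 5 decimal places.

1. -80.25722, 0.07828
2. -24.32619, -62.34887
3. -31.69963, -160.58425
4. -66.45992, -170.01895

Point 1:
  φ: 80° + 15/60 + 26/3600 = 80 + 0.250000 + 0.007222 = 80.257222
  hemisphere S, so the sign is −
  Longitude: 0° + 4/60 + 41.8/3600 = 0 + 0.066667 + 0.011611 = 0.078278
  E → positive
Point 2:
  Latitude: degrees = first 2 digits = 24, minutes = 19.57145; 24 + 19.57145/60 = 24.326191
  hemisphere S, so the sign is −
  Lon: split at 3 digits → 062° and 20.93214′; 62 + 20.93214/60 = 62.348869
  hemisphere W, so the sign is −
Point 3:
  φ: degrees = first 2 digits = 31, minutes = 41.97807; 31 + 41.97807/60 = 31.699635
  S ⇒ negate
  λ: split at 3 digits → 160° and 35.055′; 160 + 35.055/60 = 160.584250
  W → negative
Point 4:
  φ: degrees = first 2 digits = 66, minutes = 27.595; 66 + 27.595/60 = 66.459917
  S ⇒ negate
  λ: degrees = first 3 digits = 170, minutes = 1.1367; 170 + 1.1367/60 = 170.018945
  hemisphere W, so the sign is −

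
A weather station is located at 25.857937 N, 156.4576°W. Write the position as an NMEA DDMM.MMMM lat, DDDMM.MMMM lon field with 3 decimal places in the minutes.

2551.476,N / 15627.456,W

φ: 25° + 0.857937 × 60 = 25° 51.47622′
Lon: 156° + 0.457600 × 60 = 156° 27.45600′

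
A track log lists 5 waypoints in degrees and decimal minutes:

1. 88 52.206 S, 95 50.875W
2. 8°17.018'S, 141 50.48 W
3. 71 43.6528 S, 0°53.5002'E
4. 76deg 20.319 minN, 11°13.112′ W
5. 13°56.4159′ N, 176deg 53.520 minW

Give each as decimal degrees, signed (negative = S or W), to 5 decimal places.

1. -88.87010, -95.84792
2. -8.28363, -141.84133
3. -71.72755, 0.89167
4. 76.33865, -11.21853
5. 13.94027, -176.89200

Point 1:
  φ: 88 + 52.206/60 = 88.870100
  hemisphere S, so the sign is −
  Lon: 95 + 50.875/60 = 95.847917
  W → negative
Point 2:
  Latitude: 17.018′ = 0.283633°; total 8.283633
  S ⇒ negate
  Lon: 141 + 50.48/60 = 141.841333
  hemisphere W, so the sign is −
Point 3:
  Lat: 71 + 43.6528/60 = 71.727547
  S ⇒ negate
  Longitude: 0 + 53.5002/60 = 0.891670
  E → positive
Point 4:
  φ: 20.319′ = 0.338650°; total 76.338650
  N ⇒ keep positive
  λ: 11 + 13.112/60 = 11.218533
  hemisphere W, so the sign is −
Point 5:
  Latitude: 13 + 56.4159/60 = 13.940265
  N → positive
  Longitude: 53.52′ = 0.892000°; total 176.892000
  W → negative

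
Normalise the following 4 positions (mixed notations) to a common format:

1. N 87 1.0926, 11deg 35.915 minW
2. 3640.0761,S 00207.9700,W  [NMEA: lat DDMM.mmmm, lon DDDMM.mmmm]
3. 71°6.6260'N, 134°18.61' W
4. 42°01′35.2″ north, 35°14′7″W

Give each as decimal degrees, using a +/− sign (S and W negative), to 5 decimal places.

Point 1:
  φ: 87 + 1.0926/60 = 87.018210
  N → positive
  Longitude: 11 + 35.915/60 = 11.598583
  hemisphere W, so the sign is −
Point 2:
  Latitude: degrees = first 2 digits = 36, minutes = 40.0761; 36 + 40.0761/60 = 36.667935
  hemisphere S, so the sign is −
  Longitude: split at 3 digits → 002° and 7.97′; 2 + 7.97/60 = 2.132833
  W → negative
Point 3:
  Latitude: 71 + 6.626/60 = 71.110433
  N → positive
  λ: 18.61′ = 0.310167°; total 134.310167
  hemisphere W, so the sign is −
Point 4:
  Lat: 42° + 1/60 + 35.2/3600 = 42 + 0.016667 + 0.009778 = 42.026444
  N → positive
  λ: 35 + 14/60 + 7/3600 = 35.235278
  W → negative

1. 87.01821, -11.59858
2. -36.66794, -2.13283
3. 71.11043, -134.31017
4. 42.02644, -35.23528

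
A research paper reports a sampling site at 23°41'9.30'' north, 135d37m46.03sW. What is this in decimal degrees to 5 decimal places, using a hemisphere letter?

23.68592° N, 135.62945° W

Latitude: 23° + 41/60 + 9.3/3600 = 23 + 0.683333 + 0.002583 = 23.685917
Longitude: 135° + 37/60 + 46.03/3600 = 135 + 0.616667 + 0.012786 = 135.629453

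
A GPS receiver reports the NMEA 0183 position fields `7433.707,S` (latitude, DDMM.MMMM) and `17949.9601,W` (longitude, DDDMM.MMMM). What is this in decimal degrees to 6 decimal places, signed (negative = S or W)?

-74.561783, -179.832668

Latitude: split at 2 digits → 74° and 33.707′; 74 + 33.707/60 = 74.5617833
S ⇒ negate
Longitude: split at 3 digits → 179° and 49.9601′; 179 + 49.9601/60 = 179.8326683
W ⇒ negate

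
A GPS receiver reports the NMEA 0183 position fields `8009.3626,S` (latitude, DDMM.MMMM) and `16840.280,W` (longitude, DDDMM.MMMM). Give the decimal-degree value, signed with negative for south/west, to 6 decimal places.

Lat: split at 2 digits → 80° and 9.3626′; 80 + 9.3626/60 = 80.1560433
S → negative
λ: split at 3 digits → 168° and 40.28′; 168 + 40.28/60 = 168.6713333
W ⇒ negate

-80.156043, -168.671333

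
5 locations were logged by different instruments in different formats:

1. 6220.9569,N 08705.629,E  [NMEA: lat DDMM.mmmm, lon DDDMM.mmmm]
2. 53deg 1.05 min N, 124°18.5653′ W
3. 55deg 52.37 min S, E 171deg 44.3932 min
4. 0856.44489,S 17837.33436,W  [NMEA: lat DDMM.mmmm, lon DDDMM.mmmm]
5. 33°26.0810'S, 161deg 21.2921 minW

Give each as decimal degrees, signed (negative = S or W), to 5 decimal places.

1. 62.34928, 87.09382
2. 53.01750, -124.30942
3. -55.87283, 171.73989
4. -8.94075, -178.62224
5. -33.43468, -161.35487

Point 1:
  Lat: degrees = first 2 digits = 62, minutes = 20.9569; 62 + 20.9569/60 = 62.349282
  N → positive
  Lon: split at 3 digits → 087° and 5.629′; 87 + 5.629/60 = 87.093817
  E ⇒ keep positive
Point 2:
  Latitude: 53 + 1.05/60 = 53.017500
  N → positive
  Lon: 18.5653′ = 0.309422°; total 124.309422
  W → negative
Point 3:
  Lat: 52.37′ = 0.872833°; total 55.872833
  S ⇒ negate
  Longitude: 171 + 44.3932/60 = 171.739887
  E → positive
Point 4:
  Latitude: split at 2 digits → 08° and 56.44489′; 8 + 56.44489/60 = 8.940748
  S → negative
  Lon: split at 3 digits → 178° and 37.33436′; 178 + 37.33436/60 = 178.622239
  W ⇒ negate
Point 5:
  Latitude: 26.081′ = 0.434683°; total 33.434683
  S ⇒ negate
  Lon: 21.2921′ = 0.354868°; total 161.354868
  hemisphere W, so the sign is −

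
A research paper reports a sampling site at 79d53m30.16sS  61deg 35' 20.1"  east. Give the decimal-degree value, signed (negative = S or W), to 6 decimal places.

Latitude: 53′ + 30.16″ = 53.50267′; 79 + 53.50267/60 = 79.8917111
S → negative
Lon: 35′ + 20.1″ = 35.33500′; 61 + 35.33500/60 = 61.5889167
E ⇒ keep positive

-79.891711, 61.588917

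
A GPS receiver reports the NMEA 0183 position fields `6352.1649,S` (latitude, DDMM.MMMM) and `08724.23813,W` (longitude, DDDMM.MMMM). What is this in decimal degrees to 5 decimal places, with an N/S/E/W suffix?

Latitude: split at 2 digits → 63° and 52.1649′; 63 + 52.1649/60 = 63.869415
Lon: split at 3 digits → 087° and 24.23813′; 87 + 24.23813/60 = 87.403969

63.86942° S, 87.40397° W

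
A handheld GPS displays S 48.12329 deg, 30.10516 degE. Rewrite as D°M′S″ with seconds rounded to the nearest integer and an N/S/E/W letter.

48°07′24″ S, 30°06′19″ E

Latitude: 0.123290° → 7.39740′; 0.39740 × 60 = 23.84″
Longitude: 0.105160° → 6.30960′; 0.30960 × 60 = 18.58″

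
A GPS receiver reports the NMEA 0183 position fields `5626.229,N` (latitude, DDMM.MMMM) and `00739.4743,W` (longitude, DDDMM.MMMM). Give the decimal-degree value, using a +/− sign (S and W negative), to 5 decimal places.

Latitude: degrees = first 2 digits = 56, minutes = 26.229; 56 + 26.229/60 = 56.437150
N ⇒ keep positive
Longitude: split at 3 digits → 007° and 39.4743′; 7 + 39.4743/60 = 7.657905
W ⇒ negate

56.43715, -7.65791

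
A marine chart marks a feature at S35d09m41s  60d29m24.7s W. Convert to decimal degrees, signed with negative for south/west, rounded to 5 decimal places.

-35.16139, -60.49019

Latitude: 9′ + 41″ = 9.68333′; 35 + 9.68333/60 = 35.161389
S ⇒ negate
λ: 29′ + 24.7″ = 29.41167′; 60 + 29.41167/60 = 60.490194
hemisphere W, so the sign is −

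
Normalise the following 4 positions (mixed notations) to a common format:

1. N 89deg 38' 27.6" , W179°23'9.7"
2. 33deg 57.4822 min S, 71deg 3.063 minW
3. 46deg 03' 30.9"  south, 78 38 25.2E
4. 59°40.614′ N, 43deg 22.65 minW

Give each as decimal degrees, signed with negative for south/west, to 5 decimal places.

Point 1:
  Lat: 38′ + 27.6″ = 38.46000′; 89 + 38.46000/60 = 89.641000
  N ⇒ keep positive
  λ: 179° + 23/60 + 9.7/3600 = 179 + 0.383333 + 0.002694 = 179.386028
  hemisphere W, so the sign is −
Point 2:
  Latitude: 33 + 57.4822/60 = 33.958037
  S → negative
  Longitude: 71 + 3.063/60 = 71.051050
  hemisphere W, so the sign is −
Point 3:
  Latitude: 46° + 3/60 + 30.9/3600 = 46 + 0.050000 + 0.008583 = 46.058583
  S → negative
  λ: 78 + 38/60 + 25.2/3600 = 78.640333
  E ⇒ keep positive
Point 4:
  φ: 59 + 40.614/60 = 59.676900
  N → positive
  Lon: 22.65′ = 0.377500°; total 43.377500
  hemisphere W, so the sign is −

1. 89.64100, -179.38603
2. -33.95804, -71.05105
3. -46.05858, 78.64033
4. 59.67690, -43.37750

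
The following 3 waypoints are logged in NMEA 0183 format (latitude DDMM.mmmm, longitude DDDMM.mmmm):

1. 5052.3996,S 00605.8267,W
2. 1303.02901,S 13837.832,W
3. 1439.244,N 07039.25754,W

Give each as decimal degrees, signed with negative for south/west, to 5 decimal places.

1. -50.87333, -6.09711
2. -13.05048, -138.63053
3. 14.65407, -70.65429

Point 1:
  Latitude: degrees = first 2 digits = 50, minutes = 52.3996; 50 + 52.3996/60 = 50.873327
  hemisphere S, so the sign is −
  λ: split at 3 digits → 006° and 5.8267′; 6 + 5.8267/60 = 6.097112
  hemisphere W, so the sign is −
Point 2:
  φ: degrees = first 2 digits = 13, minutes = 3.02901; 13 + 3.02901/60 = 13.050484
  S ⇒ negate
  λ: degrees = first 3 digits = 138, minutes = 37.832; 138 + 37.832/60 = 138.630533
  hemisphere W, so the sign is −
Point 3:
  φ: degrees = first 2 digits = 14, minutes = 39.244; 14 + 39.244/60 = 14.654067
  N ⇒ keep positive
  Longitude: split at 3 digits → 070° and 39.25754′; 70 + 39.25754/60 = 70.654292
  W → negative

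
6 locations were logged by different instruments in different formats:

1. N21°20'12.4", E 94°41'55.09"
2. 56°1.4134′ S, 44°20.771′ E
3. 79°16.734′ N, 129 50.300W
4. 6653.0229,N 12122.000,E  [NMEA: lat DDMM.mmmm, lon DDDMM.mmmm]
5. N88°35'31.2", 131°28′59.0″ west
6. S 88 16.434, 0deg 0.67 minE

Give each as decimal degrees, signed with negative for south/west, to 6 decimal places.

Point 1:
  Lat: 21 + 20/60 + 12.4/3600 = 21.3367778
  N → positive
  Longitude: 41′ + 55.09″ = 41.91817′; 94 + 41.91817/60 = 94.6986361
  E → positive
Point 2:
  Latitude: 56 + 1.4134/60 = 56.0235567
  S ⇒ negate
  λ: 20.771′ = 0.346183°; total 44.3461833
  E → positive
Point 3:
  φ: 79 + 16.734/60 = 79.2789000
  N ⇒ keep positive
  Lon: 50.3′ = 0.838333°; total 129.8383333
  W → negative
Point 4:
  Lat: split at 2 digits → 66° and 53.0229′; 66 + 53.0229/60 = 66.8837150
  N ⇒ keep positive
  Longitude: degrees = first 3 digits = 121, minutes = 22; 121 + 22/60 = 121.3666667
  E → positive
Point 5:
  Lat: 88° + 35/60 + 31.2/3600 = 88 + 0.583333 + 0.008667 = 88.5920000
  N ⇒ keep positive
  λ: 131° + 28/60 + 59/3600 = 131 + 0.466667 + 0.016389 = 131.4830556
  hemisphere W, so the sign is −
Point 6:
  φ: 88 + 16.434/60 = 88.2739000
  hemisphere S, so the sign is −
  λ: 0.67′ = 0.011167°; total 0.0111667
  E → positive

1. 21.336778, 94.698636
2. -56.023557, 44.346183
3. 79.278900, -129.838333
4. 66.883715, 121.366667
5. 88.592000, -131.483056
6. -88.273900, 0.011167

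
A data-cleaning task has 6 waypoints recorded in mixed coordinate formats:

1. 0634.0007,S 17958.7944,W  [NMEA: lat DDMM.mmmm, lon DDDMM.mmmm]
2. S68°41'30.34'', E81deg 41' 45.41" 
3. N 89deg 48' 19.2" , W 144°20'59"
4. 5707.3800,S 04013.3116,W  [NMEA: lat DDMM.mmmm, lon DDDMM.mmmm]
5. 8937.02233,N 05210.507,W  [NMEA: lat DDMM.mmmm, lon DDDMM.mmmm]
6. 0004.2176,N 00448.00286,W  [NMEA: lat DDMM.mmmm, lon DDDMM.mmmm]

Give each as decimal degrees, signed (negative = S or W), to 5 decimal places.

1. -6.56668, -179.97991
2. -68.69176, 81.69595
3. 89.80533, -144.34972
4. -57.12300, -40.22186
5. 89.61704, -52.17512
6. 0.07029, -4.80005

Point 1:
  φ: degrees = first 2 digits = 6, minutes = 34.0007; 6 + 34.0007/60 = 6.566678
  hemisphere S, so the sign is −
  Longitude: degrees = first 3 digits = 179, minutes = 58.7944; 179 + 58.7944/60 = 179.979907
  W → negative
Point 2:
  Lat: 68 + 41/60 + 30.34/3600 = 68.691761
  hemisphere S, so the sign is −
  λ: 81 + 41/60 + 45.41/3600 = 81.695947
  E ⇒ keep positive
Point 3:
  Lat: 89 + 48/60 + 19.2/3600 = 89.805333
  N → positive
  Lon: 20′ + 59″ = 20.98333′; 144 + 20.98333/60 = 144.349722
  W → negative
Point 4:
  φ: split at 2 digits → 57° and 7.38′; 57 + 7.38/60 = 57.123000
  S ⇒ negate
  λ: split at 3 digits → 040° and 13.3116′; 40 + 13.3116/60 = 40.221860
  hemisphere W, so the sign is −
Point 5:
  Latitude: split at 2 digits → 89° and 37.02233′; 89 + 37.02233/60 = 89.617039
  N → positive
  λ: degrees = first 3 digits = 52, minutes = 10.507; 52 + 10.507/60 = 52.175117
  W → negative
Point 6:
  Lat: degrees = first 2 digits = 0, minutes = 4.2176; 0 + 4.2176/60 = 0.070293
  N ⇒ keep positive
  Longitude: split at 3 digits → 004° and 48.00286′; 4 + 48.00286/60 = 4.800048
  W ⇒ negate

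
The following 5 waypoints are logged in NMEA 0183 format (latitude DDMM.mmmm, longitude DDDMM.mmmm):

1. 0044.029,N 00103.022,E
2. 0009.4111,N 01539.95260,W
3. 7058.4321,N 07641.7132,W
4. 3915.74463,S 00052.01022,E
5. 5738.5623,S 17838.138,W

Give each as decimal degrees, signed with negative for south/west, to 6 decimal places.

Point 1:
  Latitude: degrees = first 2 digits = 0, minutes = 44.029; 0 + 44.029/60 = 0.7338167
  N ⇒ keep positive
  λ: split at 3 digits → 001° and 3.022′; 1 + 3.022/60 = 1.0503667
  E ⇒ keep positive
Point 2:
  φ: degrees = first 2 digits = 0, minutes = 9.4111; 0 + 9.4111/60 = 0.1568517
  N ⇒ keep positive
  Lon: degrees = first 3 digits = 15, minutes = 39.9526; 15 + 39.9526/60 = 15.6658767
  W ⇒ negate
Point 3:
  φ: split at 2 digits → 70° and 58.4321′; 70 + 58.4321/60 = 70.9738683
  N ⇒ keep positive
  λ: split at 3 digits → 076° and 41.7132′; 76 + 41.7132/60 = 76.6952200
  W ⇒ negate
Point 4:
  Latitude: split at 2 digits → 39° and 15.74463′; 39 + 15.74463/60 = 39.2624105
  S ⇒ negate
  Lon: split at 3 digits → 000° and 52.01022′; 0 + 52.01022/60 = 0.8668370
  E ⇒ keep positive
Point 5:
  φ: degrees = first 2 digits = 57, minutes = 38.5623; 57 + 38.5623/60 = 57.6427050
  hemisphere S, so the sign is −
  Lon: split at 3 digits → 178° and 38.138′; 178 + 38.138/60 = 178.6356333
  hemisphere W, so the sign is −

1. 0.733817, 1.050367
2. 0.156852, -15.665877
3. 70.973868, -76.695220
4. -39.262411, 0.866837
5. -57.642705, -178.635633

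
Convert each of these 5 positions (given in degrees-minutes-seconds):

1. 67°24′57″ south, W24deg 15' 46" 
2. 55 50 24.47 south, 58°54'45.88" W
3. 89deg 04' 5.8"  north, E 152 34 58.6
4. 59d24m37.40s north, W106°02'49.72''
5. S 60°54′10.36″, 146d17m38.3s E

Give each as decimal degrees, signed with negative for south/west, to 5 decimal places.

Point 1:
  Latitude: 67 + 24/60 + 57/3600 = 67.415833
  S → negative
  Longitude: 24° + 15/60 + 46/3600 = 24 + 0.250000 + 0.012778 = 24.262778
  W ⇒ negate
Point 2:
  φ: 55 + 50/60 + 24.47/3600 = 55.840131
  S ⇒ negate
  λ: 58° + 54/60 + 45.88/3600 = 58 + 0.900000 + 0.012744 = 58.912744
  W → negative
Point 3:
  Lat: 4′ + 5.8″ = 4.09667′; 89 + 4.09667/60 = 89.068278
  N ⇒ keep positive
  λ: 34′ + 58.6″ = 34.97667′; 152 + 34.97667/60 = 152.582944
  E → positive
Point 4:
  φ: 59 + 24/60 + 37.4/3600 = 59.410389
  N ⇒ keep positive
  λ: 2′ + 49.72″ = 2.82867′; 106 + 2.82867/60 = 106.047144
  hemisphere W, so the sign is −
Point 5:
  Latitude: 54′ + 10.36″ = 54.17267′; 60 + 54.17267/60 = 60.902878
  S ⇒ negate
  λ: 146° + 17/60 + 38.3/3600 = 146 + 0.283333 + 0.010639 = 146.293972
  E ⇒ keep positive

1. -67.41583, -24.26278
2. -55.84013, -58.91274
3. 89.06828, 152.58294
4. 59.41039, -106.04714
5. -60.90288, 146.29397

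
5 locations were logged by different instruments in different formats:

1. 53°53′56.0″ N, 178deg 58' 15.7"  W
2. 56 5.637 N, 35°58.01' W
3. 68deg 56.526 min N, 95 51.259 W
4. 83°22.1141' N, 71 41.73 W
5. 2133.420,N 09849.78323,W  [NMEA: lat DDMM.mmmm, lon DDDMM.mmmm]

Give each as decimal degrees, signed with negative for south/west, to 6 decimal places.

Point 1:
  Lat: 53′ + 56″ = 53.93333′; 53 + 53.93333/60 = 53.8988889
  N → positive
  Longitude: 178° + 58/60 + 15.7/3600 = 178 + 0.966667 + 0.004361 = 178.9710278
  hemisphere W, so the sign is −
Point 2:
  Latitude: 5.637′ = 0.093950°; total 56.0939500
  N → positive
  λ: 35 + 58.01/60 = 35.9668333
  W → negative
Point 3:
  Latitude: 68 + 56.526/60 = 68.9421000
  N → positive
  Lon: 51.259′ = 0.854317°; total 95.8543167
  hemisphere W, so the sign is −
Point 4:
  Lat: 22.1141′ = 0.368568°; total 83.3685683
  N ⇒ keep positive
  Lon: 71 + 41.73/60 = 71.6955000
  W → negative
Point 5:
  φ: degrees = first 2 digits = 21, minutes = 33.42; 21 + 33.42/60 = 21.5570000
  N ⇒ keep positive
  λ: split at 3 digits → 098° and 49.78323′; 98 + 49.78323/60 = 98.8297205
  W ⇒ negate

1. 53.898889, -178.971028
2. 56.093950, -35.966833
3. 68.942100, -95.854317
4. 83.368568, -71.695500
5. 21.557000, -98.829721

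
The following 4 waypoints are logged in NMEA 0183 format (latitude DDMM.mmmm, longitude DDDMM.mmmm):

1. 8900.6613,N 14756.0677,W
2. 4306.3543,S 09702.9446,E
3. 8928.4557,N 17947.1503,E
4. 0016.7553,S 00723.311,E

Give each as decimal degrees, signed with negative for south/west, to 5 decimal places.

1. 89.01102, -147.93446
2. -43.10591, 97.04908
3. 89.47426, 179.78584
4. -0.27926, 7.38852

Point 1:
  Lat: split at 2 digits → 89° and 0.6613′; 89 + 0.6613/60 = 89.011022
  N → positive
  λ: split at 3 digits → 147° and 56.0677′; 147 + 56.0677/60 = 147.934462
  W ⇒ negate
Point 2:
  Latitude: degrees = first 2 digits = 43, minutes = 6.3543; 43 + 6.3543/60 = 43.105905
  hemisphere S, so the sign is −
  Longitude: degrees = first 3 digits = 97, minutes = 2.9446; 97 + 2.9446/60 = 97.049077
  E → positive
Point 3:
  Lat: split at 2 digits → 89° and 28.4557′; 89 + 28.4557/60 = 89.474262
  N → positive
  Longitude: degrees = first 3 digits = 179, minutes = 47.1503; 179 + 47.1503/60 = 179.785838
  E → positive
Point 4:
  Latitude: split at 2 digits → 00° and 16.7553′; 0 + 16.7553/60 = 0.279255
  hemisphere S, so the sign is −
  λ: degrees = first 3 digits = 7, minutes = 23.311; 7 + 23.311/60 = 7.388517
  E → positive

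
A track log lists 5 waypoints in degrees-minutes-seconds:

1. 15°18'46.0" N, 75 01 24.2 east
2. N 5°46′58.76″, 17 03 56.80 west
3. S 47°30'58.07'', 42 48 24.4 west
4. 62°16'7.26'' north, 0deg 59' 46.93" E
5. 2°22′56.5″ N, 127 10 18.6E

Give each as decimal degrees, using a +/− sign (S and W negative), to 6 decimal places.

Point 1:
  Latitude: 15 + 18/60 + 46/3600 = 15.3127778
  N → positive
  Lon: 75 + 1/60 + 24.2/3600 = 75.0233889
  E ⇒ keep positive
Point 2:
  Lat: 5 + 46/60 + 58.76/3600 = 5.7829889
  N → positive
  λ: 3′ + 56.8″ = 3.94667′; 17 + 3.94667/60 = 17.0657778
  hemisphere W, so the sign is −
Point 3:
  Latitude: 47 + 30/60 + 58.07/3600 = 47.5161306
  hemisphere S, so the sign is −
  λ: 42 + 48/60 + 24.4/3600 = 42.8067778
  hemisphere W, so the sign is −
Point 4:
  Lat: 62° + 16/60 + 7.26/3600 = 62 + 0.266667 + 0.002017 = 62.2686833
  N ⇒ keep positive
  Longitude: 0 + 59/60 + 46.93/3600 = 0.9963694
  E → positive
Point 5:
  Latitude: 2° + 22/60 + 56.5/3600 = 2 + 0.366667 + 0.015694 = 2.3823611
  N ⇒ keep positive
  Lon: 10′ + 18.6″ = 10.31000′; 127 + 10.31000/60 = 127.1718333
  E → positive

1. 15.312778, 75.023389
2. 5.782989, -17.065778
3. -47.516131, -42.806778
4. 62.268683, 0.996369
5. 2.382361, 127.171833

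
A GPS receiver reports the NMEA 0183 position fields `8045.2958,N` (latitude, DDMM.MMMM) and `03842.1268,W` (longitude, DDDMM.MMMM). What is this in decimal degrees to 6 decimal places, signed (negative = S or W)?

φ: split at 2 digits → 80° and 45.2958′; 80 + 45.2958/60 = 80.7549300
N → positive
Longitude: degrees = first 3 digits = 38, minutes = 42.1268; 38 + 42.1268/60 = 38.7021133
hemisphere W, so the sign is −

80.754930, -38.702113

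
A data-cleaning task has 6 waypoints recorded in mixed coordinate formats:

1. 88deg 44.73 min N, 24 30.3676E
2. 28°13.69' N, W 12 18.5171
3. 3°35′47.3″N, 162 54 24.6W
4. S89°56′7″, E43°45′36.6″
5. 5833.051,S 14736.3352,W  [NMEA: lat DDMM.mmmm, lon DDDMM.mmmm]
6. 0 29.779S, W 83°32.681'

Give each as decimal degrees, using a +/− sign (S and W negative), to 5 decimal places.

1. 88.74550, 24.50613
2. 28.22817, -12.30862
3. 3.59647, -162.90683
4. -89.93528, 43.76017
5. -58.55085, -147.60559
6. -0.49632, -83.54468

Point 1:
  Latitude: 88 + 44.73/60 = 88.745500
  N ⇒ keep positive
  λ: 30.3676′ = 0.506127°; total 24.506127
  E → positive
Point 2:
  Lat: 13.69′ = 0.228167°; total 28.228167
  N → positive
  Lon: 18.5171′ = 0.308618°; total 12.308618
  W → negative
Point 3:
  φ: 35′ + 47.3″ = 35.78833′; 3 + 35.78833/60 = 3.596472
  N → positive
  Longitude: 54′ + 24.6″ = 54.41000′; 162 + 54.41000/60 = 162.906833
  W → negative
Point 4:
  Latitude: 89° + 56/60 + 7/3600 = 89 + 0.933333 + 0.001944 = 89.935278
  hemisphere S, so the sign is −
  Lon: 43° + 45/60 + 36.6/3600 = 43 + 0.750000 + 0.010167 = 43.760167
  E ⇒ keep positive
Point 5:
  φ: split at 2 digits → 58° and 33.051′; 58 + 33.051/60 = 58.550850
  hemisphere S, so the sign is −
  Lon: split at 3 digits → 147° and 36.3352′; 147 + 36.3352/60 = 147.605587
  W → negative
Point 6:
  Latitude: 29.779′ = 0.496317°; total 0.496317
  S ⇒ negate
  Lon: 83 + 32.681/60 = 83.544683
  W → negative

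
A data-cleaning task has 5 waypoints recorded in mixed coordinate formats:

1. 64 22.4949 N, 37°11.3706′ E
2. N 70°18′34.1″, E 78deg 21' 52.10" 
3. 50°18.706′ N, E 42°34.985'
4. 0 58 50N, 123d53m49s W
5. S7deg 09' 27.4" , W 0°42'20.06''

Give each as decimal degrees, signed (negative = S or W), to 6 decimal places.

1. 64.374915, 37.189510
2. 70.309472, 78.364472
3. 50.311767, 42.583083
4. 0.980556, -123.896944
5. -7.157611, -0.705572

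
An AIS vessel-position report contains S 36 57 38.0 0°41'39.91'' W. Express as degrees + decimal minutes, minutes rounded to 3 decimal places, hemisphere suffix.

36° 57.633′ S, 0° 41.665′ W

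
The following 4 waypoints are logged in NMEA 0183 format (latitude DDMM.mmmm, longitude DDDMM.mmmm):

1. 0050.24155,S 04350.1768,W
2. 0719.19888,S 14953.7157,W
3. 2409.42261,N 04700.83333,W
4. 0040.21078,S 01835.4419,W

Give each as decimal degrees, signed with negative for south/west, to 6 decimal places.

1. -0.837359, -43.836280
2. -7.319981, -149.895262
3. 24.157044, -47.013889
4. -0.670180, -18.590698

Point 1:
  Latitude: degrees = first 2 digits = 0, minutes = 50.24155; 0 + 50.24155/60 = 0.8373592
  S → negative
  Lon: degrees = first 3 digits = 43, minutes = 50.1768; 43 + 50.1768/60 = 43.8362800
  hemisphere W, so the sign is −
Point 2:
  Latitude: degrees = first 2 digits = 7, minutes = 19.19888; 7 + 19.19888/60 = 7.3199813
  S → negative
  λ: split at 3 digits → 149° and 53.7157′; 149 + 53.7157/60 = 149.8952617
  W → negative
Point 3:
  Latitude: degrees = first 2 digits = 24, minutes = 9.42261; 24 + 9.42261/60 = 24.1570435
  N → positive
  Longitude: split at 3 digits → 047° and 0.83333′; 47 + 0.83333/60 = 47.0138888
  W → negative
Point 4:
  Latitude: split at 2 digits → 00° and 40.21078′; 0 + 40.21078/60 = 0.6701797
  S → negative
  λ: split at 3 digits → 018° and 35.4419′; 18 + 35.4419/60 = 18.5906983
  W → negative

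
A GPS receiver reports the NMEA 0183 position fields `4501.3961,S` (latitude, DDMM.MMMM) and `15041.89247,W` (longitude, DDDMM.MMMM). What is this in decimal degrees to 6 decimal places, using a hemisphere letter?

φ: split at 2 digits → 45° and 1.3961′; 45 + 1.3961/60 = 45.0232683
Longitude: split at 3 digits → 150° and 41.89247′; 150 + 41.89247/60 = 150.6982078

45.023268° S, 150.698208° W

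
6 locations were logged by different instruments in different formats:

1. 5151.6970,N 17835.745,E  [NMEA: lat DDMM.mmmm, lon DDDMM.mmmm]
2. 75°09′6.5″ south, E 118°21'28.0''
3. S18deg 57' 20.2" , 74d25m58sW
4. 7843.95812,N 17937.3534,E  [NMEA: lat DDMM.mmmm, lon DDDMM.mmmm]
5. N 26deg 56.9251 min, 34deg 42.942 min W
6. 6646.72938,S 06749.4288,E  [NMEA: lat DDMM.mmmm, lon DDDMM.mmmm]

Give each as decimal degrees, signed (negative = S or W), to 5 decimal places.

Point 1:
  φ: split at 2 digits → 51° and 51.697′; 51 + 51.697/60 = 51.861617
  N → positive
  Longitude: split at 3 digits → 178° and 35.745′; 178 + 35.745/60 = 178.595750
  E ⇒ keep positive
Point 2:
  φ: 75 + 9/60 + 6.5/3600 = 75.151806
  S ⇒ negate
  Lon: 21′ + 28″ = 21.46667′; 118 + 21.46667/60 = 118.357778
  E ⇒ keep positive
Point 3:
  Lat: 18 + 57/60 + 20.2/3600 = 18.955611
  S ⇒ negate
  Lon: 25′ + 58″ = 25.96667′; 74 + 25.96667/60 = 74.432778
  hemisphere W, so the sign is −
Point 4:
  Latitude: degrees = first 2 digits = 78, minutes = 43.95812; 78 + 43.95812/60 = 78.732635
  N ⇒ keep positive
  λ: degrees = first 3 digits = 179, minutes = 37.3534; 179 + 37.3534/60 = 179.622557
  E ⇒ keep positive
Point 5:
  φ: 56.9251′ = 0.948752°; total 26.948752
  N ⇒ keep positive
  Longitude: 42.942′ = 0.715700°; total 34.715700
  W → negative
Point 6:
  Lat: split at 2 digits → 66° and 46.72938′; 66 + 46.72938/60 = 66.778823
  S → negative
  λ: degrees = first 3 digits = 67, minutes = 49.4288; 67 + 49.4288/60 = 67.823813
  E → positive

1. 51.86162, 178.59575
2. -75.15181, 118.35778
3. -18.95561, -74.43278
4. 78.73264, 179.62256
5. 26.94875, -34.71570
6. -66.77882, 67.82381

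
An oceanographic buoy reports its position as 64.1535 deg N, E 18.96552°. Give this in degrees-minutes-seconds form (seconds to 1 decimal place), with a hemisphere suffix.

φ: 0.153500 × 60 = 9.21000′ → 9′, remainder × 60 = 12.600″
λ: 0.965520 × 60 = 57.93120′ → 57′, remainder × 60 = 55.872″

64°09′12.6″ N, 18°57′55.9″ E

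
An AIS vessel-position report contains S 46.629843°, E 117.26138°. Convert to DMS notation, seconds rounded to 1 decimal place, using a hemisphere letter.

46°37′47.4″ S, 117°15′41.0″ E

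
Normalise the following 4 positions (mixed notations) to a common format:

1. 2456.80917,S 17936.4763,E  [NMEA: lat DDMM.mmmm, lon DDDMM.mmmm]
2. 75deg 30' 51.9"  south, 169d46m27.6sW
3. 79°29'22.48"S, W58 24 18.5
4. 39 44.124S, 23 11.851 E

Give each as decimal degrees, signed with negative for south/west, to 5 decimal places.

1. -24.94682, 179.60794
2. -75.51442, -169.77433
3. -79.48958, -58.40514
4. -39.73540, 23.19752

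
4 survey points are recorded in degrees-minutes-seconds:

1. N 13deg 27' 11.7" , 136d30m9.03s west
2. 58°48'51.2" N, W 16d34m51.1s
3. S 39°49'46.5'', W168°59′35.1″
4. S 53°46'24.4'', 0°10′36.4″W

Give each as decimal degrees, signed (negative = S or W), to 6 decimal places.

1. 13.453250, -136.502508
2. 58.814222, -16.580861
3. -39.829583, -168.993083
4. -53.773444, -0.176778

Point 1:
  Lat: 27′ + 11.7″ = 27.19500′; 13 + 27.19500/60 = 13.4532500
  N → positive
  λ: 30′ + 9.03″ = 30.15050′; 136 + 30.15050/60 = 136.5025083
  hemisphere W, so the sign is −
Point 2:
  Latitude: 58 + 48/60 + 51.2/3600 = 58.8142222
  N ⇒ keep positive
  Lon: 16 + 34/60 + 51.1/3600 = 16.5808611
  hemisphere W, so the sign is −
Point 3:
  Latitude: 49′ + 46.5″ = 49.77500′; 39 + 49.77500/60 = 39.8295833
  S ⇒ negate
  Longitude: 168 + 59/60 + 35.1/3600 = 168.9930833
  hemisphere W, so the sign is −
Point 4:
  φ: 53° + 46/60 + 24.4/3600 = 53 + 0.766667 + 0.006778 = 53.7734444
  S ⇒ negate
  Lon: 0° + 10/60 + 36.4/3600 = 0 + 0.166667 + 0.010111 = 0.1767778
  hemisphere W, so the sign is −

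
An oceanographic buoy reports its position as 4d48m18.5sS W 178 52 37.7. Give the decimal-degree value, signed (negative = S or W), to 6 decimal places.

-4.805139, -178.877139

Lat: 48′ + 18.5″ = 48.30833′; 4 + 48.30833/60 = 4.8051389
hemisphere S, so the sign is −
Lon: 52′ + 37.7″ = 52.62833′; 178 + 52.62833/60 = 178.8771389
W ⇒ negate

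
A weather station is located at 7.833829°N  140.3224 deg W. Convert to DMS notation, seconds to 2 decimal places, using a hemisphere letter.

7°50′1.78″ N, 140°19′20.64″ W

Lat: 0.833829 × 60 = 50.02974′ → 50′, remainder × 60 = 1.7844″
Lon: whole degrees 140; 19.34400′ → 19′ and 20.6400″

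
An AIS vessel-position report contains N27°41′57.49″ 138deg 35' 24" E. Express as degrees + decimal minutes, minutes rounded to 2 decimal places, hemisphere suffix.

φ: 41 + 57.49/60 = 41.9582′
Lon: 35 + 24/60 = 35.4000′

27° 41.96′ N, 138° 35.40′ E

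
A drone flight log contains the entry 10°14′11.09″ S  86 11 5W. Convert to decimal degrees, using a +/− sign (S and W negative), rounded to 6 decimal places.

-10.236414, -86.184722

φ: 14′ + 11.09″ = 14.18483′; 10 + 14.18483/60 = 10.2364139
hemisphere S, so the sign is −
Lon: 86° + 11/60 + 5/3600 = 86 + 0.183333 + 0.001389 = 86.1847222
hemisphere W, so the sign is −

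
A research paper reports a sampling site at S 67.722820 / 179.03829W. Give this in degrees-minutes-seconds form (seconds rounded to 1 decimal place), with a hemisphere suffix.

Lat: 0.722820 × 60 = 43.36920′ → 43′, remainder × 60 = 22.152″
Longitude: 0.038290 × 60 = 2.29740′ → 2′, remainder × 60 = 17.844″

67°43′22.2″ S, 179°02′17.8″ W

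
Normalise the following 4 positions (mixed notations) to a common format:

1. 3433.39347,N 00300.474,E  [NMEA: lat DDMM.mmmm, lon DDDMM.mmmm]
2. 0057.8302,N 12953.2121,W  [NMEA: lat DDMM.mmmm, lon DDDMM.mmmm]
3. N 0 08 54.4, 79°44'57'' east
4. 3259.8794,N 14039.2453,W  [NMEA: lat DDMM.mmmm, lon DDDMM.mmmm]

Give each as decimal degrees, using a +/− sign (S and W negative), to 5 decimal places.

1. 34.55656, 3.00790
2. 0.96384, -129.88687
3. 0.14844, 79.74917
4. 32.99799, -140.65409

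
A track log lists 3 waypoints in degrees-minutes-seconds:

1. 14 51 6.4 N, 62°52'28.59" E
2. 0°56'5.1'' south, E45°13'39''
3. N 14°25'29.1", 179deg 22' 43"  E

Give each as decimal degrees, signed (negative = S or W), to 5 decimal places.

Point 1:
  φ: 14° + 51/60 + 6.4/3600 = 14 + 0.850000 + 0.001778 = 14.851778
  N ⇒ keep positive
  Lon: 62 + 52/60 + 28.59/3600 = 62.874608
  E ⇒ keep positive
Point 2:
  φ: 0 + 56/60 + 5.1/3600 = 0.934750
  S → negative
  λ: 45° + 13/60 + 39/3600 = 45 + 0.216667 + 0.010833 = 45.227500
  E ⇒ keep positive
Point 3:
  φ: 14 + 25/60 + 29.1/3600 = 14.424750
  N ⇒ keep positive
  Lon: 22′ + 43″ = 22.71667′; 179 + 22.71667/60 = 179.378611
  E ⇒ keep positive

1. 14.85178, 62.87461
2. -0.93475, 45.22750
3. 14.42475, 179.37861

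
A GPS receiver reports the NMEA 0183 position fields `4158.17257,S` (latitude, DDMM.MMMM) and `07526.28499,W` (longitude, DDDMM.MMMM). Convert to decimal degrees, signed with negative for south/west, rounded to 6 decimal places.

φ: split at 2 digits → 41° and 58.17257′; 41 + 58.17257/60 = 41.9695428
hemisphere S, so the sign is −
λ: degrees = first 3 digits = 75, minutes = 26.28499; 75 + 26.28499/60 = 75.4380832
hemisphere W, so the sign is −

-41.969543, -75.438083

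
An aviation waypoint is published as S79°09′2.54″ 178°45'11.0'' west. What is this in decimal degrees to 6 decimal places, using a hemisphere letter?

Latitude: 79 + 9/60 + 2.54/3600 = 79.1507056
Longitude: 45′ + 11″ = 45.18333′; 178 + 45.18333/60 = 178.7530556

79.150706° S, 178.753056° W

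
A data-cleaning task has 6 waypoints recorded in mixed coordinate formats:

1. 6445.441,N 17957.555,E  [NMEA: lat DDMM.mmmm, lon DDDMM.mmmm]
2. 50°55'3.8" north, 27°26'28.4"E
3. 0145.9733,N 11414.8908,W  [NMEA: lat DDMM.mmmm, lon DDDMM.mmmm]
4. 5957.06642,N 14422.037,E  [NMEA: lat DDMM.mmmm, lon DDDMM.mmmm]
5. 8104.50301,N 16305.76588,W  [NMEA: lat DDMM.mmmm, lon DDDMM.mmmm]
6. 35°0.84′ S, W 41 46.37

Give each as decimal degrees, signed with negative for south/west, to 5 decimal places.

1. 64.75735, 179.95925
2. 50.91772, 27.44122
3. 1.76622, -114.24818
4. 59.95111, 144.36728
5. 81.07505, -163.09610
6. -35.01400, -41.77283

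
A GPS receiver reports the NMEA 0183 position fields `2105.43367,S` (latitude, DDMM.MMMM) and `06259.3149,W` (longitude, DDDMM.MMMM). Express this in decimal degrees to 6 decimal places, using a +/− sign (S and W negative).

φ: split at 2 digits → 21° and 5.43367′; 21 + 5.43367/60 = 21.0905612
S → negative
Lon: split at 3 digits → 062° and 59.3149′; 62 + 59.3149/60 = 62.9885817
W ⇒ negate

-21.090561, -62.988582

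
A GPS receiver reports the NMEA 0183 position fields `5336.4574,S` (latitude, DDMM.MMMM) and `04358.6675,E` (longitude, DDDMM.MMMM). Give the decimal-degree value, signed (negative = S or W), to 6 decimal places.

-53.607623, 43.977792

Lat: degrees = first 2 digits = 53, minutes = 36.4574; 53 + 36.4574/60 = 53.6076233
hemisphere S, so the sign is −
Longitude: degrees = first 3 digits = 43, minutes = 58.6675; 43 + 58.6675/60 = 43.9777917
E → positive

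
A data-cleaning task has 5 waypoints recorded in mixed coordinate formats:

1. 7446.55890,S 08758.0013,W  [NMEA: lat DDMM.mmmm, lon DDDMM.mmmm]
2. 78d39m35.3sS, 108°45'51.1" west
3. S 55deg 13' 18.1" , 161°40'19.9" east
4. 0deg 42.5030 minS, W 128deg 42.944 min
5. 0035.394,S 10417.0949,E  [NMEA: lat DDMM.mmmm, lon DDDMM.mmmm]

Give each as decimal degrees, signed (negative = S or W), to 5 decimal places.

Point 1:
  φ: split at 2 digits → 74° and 46.5589′; 74 + 46.5589/60 = 74.775982
  S → negative
  Longitude: split at 3 digits → 087° and 58.0013′; 87 + 58.0013/60 = 87.966688
  W ⇒ negate
Point 2:
  Latitude: 78° + 39/60 + 35.3/3600 = 78 + 0.650000 + 0.009806 = 78.659806
  S ⇒ negate
  Lon: 45′ + 51.1″ = 45.85167′; 108 + 45.85167/60 = 108.764194
  W ⇒ negate
Point 3:
  Latitude: 13′ + 18.1″ = 13.30167′; 55 + 13.30167/60 = 55.221694
  S → negative
  λ: 161 + 40/60 + 19.9/3600 = 161.672194
  E ⇒ keep positive
Point 4:
  Lat: 0 + 42.503/60 = 0.708383
  S ⇒ negate
  λ: 128 + 42.944/60 = 128.715733
  W → negative
Point 5:
  φ: degrees = first 2 digits = 0, minutes = 35.394; 0 + 35.394/60 = 0.589900
  hemisphere S, so the sign is −
  Lon: degrees = first 3 digits = 104, minutes = 17.0949; 104 + 17.0949/60 = 104.284915
  E → positive

1. -74.77598, -87.96669
2. -78.65981, -108.76419
3. -55.22169, 161.67219
4. -0.70838, -128.71573
5. -0.58990, 104.28492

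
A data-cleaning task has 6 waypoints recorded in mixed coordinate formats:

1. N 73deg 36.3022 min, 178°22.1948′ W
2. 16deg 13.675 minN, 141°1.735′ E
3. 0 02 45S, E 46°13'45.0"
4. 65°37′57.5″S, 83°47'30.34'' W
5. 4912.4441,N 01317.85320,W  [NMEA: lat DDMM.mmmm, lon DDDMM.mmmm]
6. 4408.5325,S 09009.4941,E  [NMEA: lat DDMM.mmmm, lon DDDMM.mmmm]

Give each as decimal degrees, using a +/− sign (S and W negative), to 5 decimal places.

Point 1:
  φ: 73 + 36.3022/60 = 73.605037
  N → positive
  Lon: 22.1948′ = 0.369913°; total 178.369913
  W → negative
Point 2:
  φ: 13.675′ = 0.227917°; total 16.227917
  N ⇒ keep positive
  λ: 141 + 1.735/60 = 141.028917
  E ⇒ keep positive
Point 3:
  φ: 2′ + 45″ = 2.75000′; 0 + 2.75000/60 = 0.045833
  hemisphere S, so the sign is −
  Longitude: 46° + 13/60 + 45/3600 = 46 + 0.216667 + 0.012500 = 46.229167
  E → positive
Point 4:
  φ: 65° + 37/60 + 57.5/3600 = 65 + 0.616667 + 0.015972 = 65.632639
  hemisphere S, so the sign is −
  Lon: 83° + 47/60 + 30.34/3600 = 83 + 0.783333 + 0.008428 = 83.791761
  W ⇒ negate
Point 5:
  Latitude: split at 2 digits → 49° and 12.4441′; 49 + 12.4441/60 = 49.207402
  N ⇒ keep positive
  Longitude: degrees = first 3 digits = 13, minutes = 17.8532; 13 + 17.8532/60 = 13.297553
  W ⇒ negate
Point 6:
  Lat: split at 2 digits → 44° and 8.5325′; 44 + 8.5325/60 = 44.142208
  S ⇒ negate
  Longitude: degrees = first 3 digits = 90, minutes = 9.4941; 90 + 9.4941/60 = 90.158235
  E ⇒ keep positive

1. 73.60504, -178.36991
2. 16.22792, 141.02892
3. -0.04583, 46.22917
4. -65.63264, -83.79176
5. 49.20740, -13.29755
6. -44.14221, 90.15824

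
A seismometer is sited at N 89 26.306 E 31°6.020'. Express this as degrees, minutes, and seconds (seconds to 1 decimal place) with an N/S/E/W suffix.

89°26′18.4″ N, 31°06′1.2″ E

Lat: 26.30600′ → 26′ and 0.30600 × 60 = 18.360″
Lon: 6.02000′ → 6′ and 0.02000 × 60 = 1.200″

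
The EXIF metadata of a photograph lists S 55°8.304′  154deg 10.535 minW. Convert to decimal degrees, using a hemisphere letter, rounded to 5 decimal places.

Lat: 8.304′ = 0.138400°; total 55.138400
Longitude: 10.535′ = 0.175583°; total 154.175583

55.13840° S, 154.17558° W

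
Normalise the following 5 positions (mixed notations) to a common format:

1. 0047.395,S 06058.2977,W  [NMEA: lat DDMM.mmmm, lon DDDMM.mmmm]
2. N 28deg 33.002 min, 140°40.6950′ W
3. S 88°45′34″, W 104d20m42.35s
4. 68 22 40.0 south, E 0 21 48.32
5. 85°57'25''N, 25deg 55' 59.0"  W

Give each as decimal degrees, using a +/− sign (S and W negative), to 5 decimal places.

1. -0.78992, -60.97163
2. 28.55003, -140.67825
3. -88.75944, -104.34510
4. -68.37778, 0.36342
5. 85.95694, -25.93306

Point 1:
  φ: split at 2 digits → 00° and 47.395′; 0 + 47.395/60 = 0.789917
  S → negative
  Longitude: degrees = first 3 digits = 60, minutes = 58.2977; 60 + 58.2977/60 = 60.971628
  W → negative
Point 2:
  Lat: 33.002′ = 0.550033°; total 28.550033
  N ⇒ keep positive
  Lon: 140 + 40.695/60 = 140.678250
  W → negative
Point 3:
  Lat: 88° + 45/60 + 34/3600 = 88 + 0.750000 + 0.009444 = 88.759444
  hemisphere S, so the sign is −
  λ: 104 + 20/60 + 42.35/3600 = 104.345097
  W → negative
Point 4:
  Latitude: 68° + 22/60 + 40/3600 = 68 + 0.366667 + 0.011111 = 68.377778
  hemisphere S, so the sign is −
  Lon: 0 + 21/60 + 48.32/3600 = 0.363422
  E → positive
Point 5:
  Lat: 85 + 57/60 + 25/3600 = 85.956944
  N → positive
  Lon: 25° + 55/60 + 59/3600 = 25 + 0.916667 + 0.016389 = 25.933056
  W → negative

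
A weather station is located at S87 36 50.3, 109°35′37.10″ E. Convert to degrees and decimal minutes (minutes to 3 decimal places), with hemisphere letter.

Latitude: 36 + 50.3/60 = 36.83833′
λ: 35 + 37.1/60 = 35.61833′

87° 36.838′ S, 109° 35.618′ E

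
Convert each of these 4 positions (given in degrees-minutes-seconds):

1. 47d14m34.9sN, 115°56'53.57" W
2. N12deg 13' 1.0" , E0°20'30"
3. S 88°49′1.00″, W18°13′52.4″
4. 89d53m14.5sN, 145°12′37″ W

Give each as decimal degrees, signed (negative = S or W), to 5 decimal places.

Point 1:
  φ: 47° + 14/60 + 34.9/3600 = 47 + 0.233333 + 0.009694 = 47.243028
  N ⇒ keep positive
  Longitude: 115° + 56/60 + 53.57/3600 = 115 + 0.933333 + 0.014881 = 115.948214
  W ⇒ negate
Point 2:
  Latitude: 12 + 13/60 + 1/3600 = 12.216944
  N ⇒ keep positive
  λ: 0 + 20/60 + 30/3600 = 0.341667
  E ⇒ keep positive
Point 3:
  φ: 88° + 49/60 + 1/3600 = 88 + 0.816667 + 0.000278 = 88.816944
  S ⇒ negate
  Longitude: 13′ + 52.4″ = 13.87333′; 18 + 13.87333/60 = 18.231222
  hemisphere W, so the sign is −
Point 4:
  Latitude: 89 + 53/60 + 14.5/3600 = 89.887361
  N → positive
  Longitude: 145 + 12/60 + 37/3600 = 145.210278
  hemisphere W, so the sign is −

1. 47.24303, -115.94821
2. 12.21694, 0.34167
3. -88.81694, -18.23122
4. 89.88736, -145.21028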